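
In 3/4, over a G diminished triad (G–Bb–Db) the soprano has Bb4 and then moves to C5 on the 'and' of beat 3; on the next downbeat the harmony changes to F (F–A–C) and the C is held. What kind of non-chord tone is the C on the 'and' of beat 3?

Anticipation.

The harmony at that moment is G diminished triad (G, Bb, Db); C5 is not a chord tone.
It is approached by step up from Bb4 and then sustained as the same pitch into the next harmony.
Arriving early and becoming a chord tone when the harmony changes — an anticipation.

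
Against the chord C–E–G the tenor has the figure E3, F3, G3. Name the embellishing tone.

The harmony at that moment is C major triad (C, E, G); F3 is not a chord tone.
It is approached by step up from E3 and left by step up to G3.
Step in, step out in the same direction — a passing tone.

F3 is a passing tone.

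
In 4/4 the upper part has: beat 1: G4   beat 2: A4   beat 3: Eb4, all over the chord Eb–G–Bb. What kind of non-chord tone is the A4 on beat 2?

Escape tone.

The harmony at that moment is Eb major triad (Eb, G, Bb); A4 is not a chord tone.
It is approached by step up from G4 and left by leap down to Eb4.
Step in, leap out, on a weak beat — an escape tone.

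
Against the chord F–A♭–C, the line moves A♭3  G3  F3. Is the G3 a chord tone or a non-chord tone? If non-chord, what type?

Non-chord tone — a passing tone.

The harmony at that moment is F minor triad (F, A♭, C); G3 is not a chord tone.
It is approached by step down from A♭3 and left by step down to F3.
Step in, step out in the same direction — a passing tone.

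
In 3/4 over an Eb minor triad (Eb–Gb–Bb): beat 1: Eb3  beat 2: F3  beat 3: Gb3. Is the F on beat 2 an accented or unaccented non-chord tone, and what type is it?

The harmony at that moment is Eb minor triad (Eb, Gb, Bb); F3 is not a chord tone.
It is approached by step up from Eb3 and left by step up to Gb3.
Step in, step out in the same direction — a passing tone.
It falls on a weak beat, so it is unaccented.

Unaccented passing tone.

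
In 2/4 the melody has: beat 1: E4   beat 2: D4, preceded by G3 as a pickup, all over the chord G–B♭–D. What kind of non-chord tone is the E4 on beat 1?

Appoggiatura.

The harmony at that moment is G minor triad (G, B♭, D); E4 is not a chord tone.
It is approached by leap up from G3 and left by step down to D4.
Leap in, step out, metrically accented — an appoggiatura.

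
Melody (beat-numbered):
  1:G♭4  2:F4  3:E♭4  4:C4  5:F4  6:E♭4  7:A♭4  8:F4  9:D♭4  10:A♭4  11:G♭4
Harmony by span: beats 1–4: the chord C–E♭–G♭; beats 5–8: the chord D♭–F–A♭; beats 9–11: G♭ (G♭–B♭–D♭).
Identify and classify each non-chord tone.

The harmony at that moment is C diminished triad (C, E♭, G♭); F4 is not a chord tone.
It is approached by step down from G♭4 and left by step down to E♭4.
Step in, step out in the same direction — a passing tone.
The harmony at that moment is D♭ major triad (D♭, F, A♭); E♭4 is not a chord tone.
It is approached by step down from F4 and left by leap up to A♭4.
Step in, leap out — an escape tone.
The harmony at that moment is G♭ major triad (G♭, B♭, D♭); A♭4 is not a chord tone.
It is approached by leap up from D♭4 and left by step down to G♭4.
Leap in, step out — an appoggiatura.

F4 (beat 2) — passing tone; E♭4 (beat 6) — escape tone; A♭4 (beat 10) — appoggiatura.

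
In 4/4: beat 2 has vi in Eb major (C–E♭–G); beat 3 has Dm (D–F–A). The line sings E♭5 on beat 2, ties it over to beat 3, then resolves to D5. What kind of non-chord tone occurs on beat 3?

The harmony at that moment is D minor triad (D, F, A); E♭5 is not a chord tone.
It is held over (the same pitch as the preceding E♭5) and left by step down to D5.
Held over from the previous chord and resolving down by step — a suspension.

Suspension.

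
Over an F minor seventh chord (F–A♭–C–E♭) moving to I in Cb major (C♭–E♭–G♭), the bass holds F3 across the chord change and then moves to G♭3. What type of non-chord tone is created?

The harmony at that moment is C♭ major triad (C♭, E♭, G♭); F3 is not a chord tone.
It is held over (the same pitch as the preceding F3) and left by step up to G♭3.
Held over from the previous chord and resolving up by step — a retardation.

F3 is a retardation.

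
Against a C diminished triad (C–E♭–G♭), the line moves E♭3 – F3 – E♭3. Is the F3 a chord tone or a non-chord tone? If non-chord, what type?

The harmony at that moment is C diminished triad (C, E♭, G♭); F3 is not a chord tone.
It is approached by step up from E♭3 and left by step down to E♭3.
Step away and step back to the same note — a neighbor tone (upper neighbor).

Non-chord tone — a neighbor tone.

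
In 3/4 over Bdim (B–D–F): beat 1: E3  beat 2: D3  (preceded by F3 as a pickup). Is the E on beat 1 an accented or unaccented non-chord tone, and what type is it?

The harmony at that moment is B diminished triad (B, D, F); E3 is not a chord tone.
It is approached by step down from F3 and left by step down to D3.
Step in, step out in the same direction — a passing tone.
It falls on the downbeat, so it is accented.

Accented passing tone.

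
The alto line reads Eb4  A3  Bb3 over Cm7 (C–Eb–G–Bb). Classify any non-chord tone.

A3 is an appoggiatura.

The harmony at that moment is C minor seventh chord (C, Eb, G, Bb); A3 is not a chord tone.
It is approached by leap down from Eb4 and left by step up to Bb3.
Leap in, step out — an appoggiatura.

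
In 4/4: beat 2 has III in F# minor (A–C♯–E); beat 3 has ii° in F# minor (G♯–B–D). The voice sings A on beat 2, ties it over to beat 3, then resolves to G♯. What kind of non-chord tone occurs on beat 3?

The harmony at that moment is G♯ diminished triad (G♯, B, D); A is not a chord tone.
It is held over (the same pitch as the preceding A) and left by step down to G♯.
Held over from the previous chord and resolving down by step — a suspension.

Suspension.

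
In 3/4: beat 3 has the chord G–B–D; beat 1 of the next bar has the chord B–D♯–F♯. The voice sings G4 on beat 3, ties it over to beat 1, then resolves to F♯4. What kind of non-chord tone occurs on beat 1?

The harmony at that moment is B major triad (B, D♯, F♯); G4 is not a chord tone.
It is held over (the same pitch as the preceding G4) and left by step down to F♯4.
Held over from the previous chord and resolving down by step — a suspension.

Suspension.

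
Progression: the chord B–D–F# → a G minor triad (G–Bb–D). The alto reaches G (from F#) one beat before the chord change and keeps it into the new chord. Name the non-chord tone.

G is an anticipation.

The harmony at that moment is B minor triad (B, D, F#); G is not a chord tone.
It is approached by step up from F# and then sustained as the same pitch into the next harmony.
Arriving early and becoming a chord tone when the harmony changes — an anticipation.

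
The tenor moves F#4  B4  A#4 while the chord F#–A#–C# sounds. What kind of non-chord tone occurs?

B4 is an appoggiatura.

The harmony at that moment is F# major triad (F#, A#, C#); B4 is not a chord tone.
It is approached by leap up from F#4 and left by step down to A#4.
Leap in, step out — an appoggiatura.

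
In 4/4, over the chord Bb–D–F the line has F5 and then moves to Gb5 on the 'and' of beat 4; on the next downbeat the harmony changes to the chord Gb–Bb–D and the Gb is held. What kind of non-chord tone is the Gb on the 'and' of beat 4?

The harmony at that moment is Bb major triad (Bb, D, F); Gb5 is not a chord tone.
It is approached by step up from F5 and then sustained as the same pitch into the next harmony.
Arriving early and becoming a chord tone when the harmony changes — an anticipation.

Anticipation.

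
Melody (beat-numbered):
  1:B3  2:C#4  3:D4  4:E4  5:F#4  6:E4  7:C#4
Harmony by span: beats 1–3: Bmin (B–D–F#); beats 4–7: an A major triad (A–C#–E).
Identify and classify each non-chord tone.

The harmony at that moment is B minor triad (B, D, F#); C#4 is not a chord tone.
It is approached by step up from B3 and left by step up to D4.
Step in, step out in the same direction — a passing tone.
The harmony at that moment is A major triad (A, C#, E); F#4 is not a chord tone.
It is approached by step up from E4 and left by step down to E4.
Step away and step back to the same note — a neighbor tone (upper neighbor).

C#4 (beat 2) — passing tone; F#4 (beat 5) — neighbor tone.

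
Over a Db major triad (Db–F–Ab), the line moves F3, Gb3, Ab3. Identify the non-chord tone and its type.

Gb3 is a passing tone.

The harmony at that moment is Db major triad (Db, F, Ab); Gb3 is not a chord tone.
It is approached by step up from F3 and left by step up to Ab3.
Step in, step out in the same direction — a passing tone.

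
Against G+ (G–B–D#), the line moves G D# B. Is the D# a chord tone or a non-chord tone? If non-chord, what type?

Chord tone (the fifth of G augmented triad).

G augmented triad contains G, B, D#; D# is the fifth, so it is a chord tone.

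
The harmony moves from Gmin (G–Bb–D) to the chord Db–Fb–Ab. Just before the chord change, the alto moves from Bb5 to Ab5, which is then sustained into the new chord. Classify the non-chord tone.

The harmony at that moment is G minor triad (G, Bb, D); Ab5 is not a chord tone.
It is approached by step down from Bb5 and then sustained as the same pitch into the next harmony.
Arriving early and becoming a chord tone when the harmony changes — an anticipation.

Ab5 is an anticipation.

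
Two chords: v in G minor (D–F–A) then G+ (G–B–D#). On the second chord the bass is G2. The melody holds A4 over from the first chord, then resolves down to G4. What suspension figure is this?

At the second chord the bass is G2. The suspended A4 lies a ninth above the bass; after resolving down by step to G4, the interval above the bass becomes an octave.
Suspension figures are named by those two intervals: 9–8.

9–8 suspension.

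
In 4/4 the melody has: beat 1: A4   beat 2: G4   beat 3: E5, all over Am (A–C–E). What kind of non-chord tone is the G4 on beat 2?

Escape tone.

The harmony at that moment is A minor triad (A, C, E); G4 is not a chord tone.
It is approached by step down from A4 and left by leap up to E5.
Step in, leap out, on a weak beat — an escape tone.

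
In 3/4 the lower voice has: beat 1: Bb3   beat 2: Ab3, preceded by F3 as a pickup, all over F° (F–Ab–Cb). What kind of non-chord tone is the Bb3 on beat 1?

The harmony at that moment is F diminished triad (F, Ab, Cb); Bb3 is not a chord tone.
It is approached by leap up from F3 and left by step down to Ab3.
Leap in, step out, metrically accented — an appoggiatura.

Appoggiatura.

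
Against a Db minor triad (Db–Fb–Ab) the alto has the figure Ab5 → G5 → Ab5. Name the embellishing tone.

G5 is a neighbor tone.

The harmony at that moment is Db minor triad (Db, Fb, Ab); G5 is not a chord tone.
It is approached by step down from Ab5 and left by step up to Ab5.
Step away and step back to the same note — a neighbor tone (lower neighbor).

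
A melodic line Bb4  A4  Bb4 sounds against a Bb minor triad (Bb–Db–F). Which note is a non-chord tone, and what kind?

A4 is a neighbor tone.

The harmony at that moment is Bb minor triad (Bb, Db, F); A4 is not a chord tone.
It is approached by step down from Bb4 and left by step up to Bb4.
Step away and step back to the same note — a neighbor tone (lower neighbor).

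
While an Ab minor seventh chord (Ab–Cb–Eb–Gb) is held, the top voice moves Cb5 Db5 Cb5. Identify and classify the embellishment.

The harmony at that moment is Ab minor seventh chord (Ab, Cb, Eb, Gb); Db5 is not a chord tone.
It is approached by step up from Cb5 and left by step down to Cb5.
Step away and step back to the same note — a neighbor tone (upper neighbor).

Db5 is a neighbor tone.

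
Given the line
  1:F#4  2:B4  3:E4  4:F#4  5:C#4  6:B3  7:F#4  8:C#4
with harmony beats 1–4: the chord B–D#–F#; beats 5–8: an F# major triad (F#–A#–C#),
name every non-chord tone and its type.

E4 (beat 3) — appoggiatura; B3 (beat 6) — escape tone.

The harmony at that moment is B major triad (B, D#, F#); E4 is not a chord tone.
It is approached by leap down from B4 and left by step up to F#4.
Leap in, step out — an appoggiatura.
The harmony at that moment is F# major triad (F#, A#, C#); B3 is not a chord tone.
It is approached by step down from C#4 and left by leap up to F#4.
Step in, leap out — an escape tone.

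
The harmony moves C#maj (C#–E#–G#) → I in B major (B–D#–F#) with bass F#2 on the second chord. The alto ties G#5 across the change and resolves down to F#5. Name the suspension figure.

At the second chord the bass is F#2. The suspended G#5 lies a ninth above the bass; after resolving down by step to F#5, the interval above the bass becomes an octave.
Suspension figures are named by those two intervals: 9–8.

9–8 suspension.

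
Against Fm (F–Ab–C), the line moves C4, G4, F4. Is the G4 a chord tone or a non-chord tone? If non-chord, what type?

Non-chord tone — an appoggiatura.

The harmony at that moment is F minor triad (F, Ab, C); G4 is not a chord tone.
It is approached by leap up from C4 and left by step down to F4.
Leap in, step out — an appoggiatura.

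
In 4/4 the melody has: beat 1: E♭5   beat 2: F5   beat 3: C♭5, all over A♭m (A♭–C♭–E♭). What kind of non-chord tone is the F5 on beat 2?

The harmony at that moment is A♭ minor triad (A♭, C♭, E♭); F5 is not a chord tone.
It is approached by step up from E♭5 and left by leap down to C♭5.
Step in, leap out, on a weak beat — an escape tone.

Escape tone.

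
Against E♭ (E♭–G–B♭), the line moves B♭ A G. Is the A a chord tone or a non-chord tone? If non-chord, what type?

Non-chord tone — a passing tone.

The harmony at that moment is E♭ major triad (E♭, G, B♭); A is not a chord tone.
It is approached by step down from B♭ and left by step down to G.
Step in, step out in the same direction — a passing tone.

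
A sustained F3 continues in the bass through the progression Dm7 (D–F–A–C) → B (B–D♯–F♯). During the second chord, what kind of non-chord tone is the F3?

The harmony at that moment is B major triad (B, D♯, F♯); F3 is not a chord tone.
It is held over (the same pitch as the preceding F3) and then sustained as the same pitch into the next harmony.
Sustained through a change of harmony — a pedal tone.

Pedal tone (pedal point).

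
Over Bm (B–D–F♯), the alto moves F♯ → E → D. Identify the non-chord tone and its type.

The harmony at that moment is B minor triad (B, D, F♯); E is not a chord tone.
It is approached by step down from F♯ and left by step down to D.
Step in, step out in the same direction — a passing tone.

E is a passing tone.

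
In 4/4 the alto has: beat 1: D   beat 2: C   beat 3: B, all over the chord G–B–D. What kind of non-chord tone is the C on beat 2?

Passing tone.

The harmony at that moment is G major triad (G, B, D); C is not a chord tone.
It is approached by step down from D and left by step down to B.
Step in, step out in the same direction — a passing tone.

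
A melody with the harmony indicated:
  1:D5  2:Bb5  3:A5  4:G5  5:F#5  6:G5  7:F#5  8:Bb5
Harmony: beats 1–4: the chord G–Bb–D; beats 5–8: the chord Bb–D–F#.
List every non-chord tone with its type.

A5 (beat 3) — passing tone; G5 (beat 6) — neighbor tone.

The harmony at that moment is G minor triad (G, Bb, D); A5 is not a chord tone.
It is approached by step down from Bb5 and left by step down to G5.
Step in, step out in the same direction — a passing tone.
The harmony at that moment is Bb augmented triad (Bb, D, F#); G5 is not a chord tone.
It is approached by step up from F#5 and left by step down to F#5.
Step away and step back to the same note — a neighbor tone (upper neighbor).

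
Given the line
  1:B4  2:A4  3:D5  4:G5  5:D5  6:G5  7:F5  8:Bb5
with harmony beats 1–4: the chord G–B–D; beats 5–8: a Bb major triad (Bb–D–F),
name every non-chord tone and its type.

The harmony at that moment is G major triad (G, B, D); A4 is not a chord tone.
It is approached by step down from B4 and left by leap up to D5.
Step in, leap out — an escape tone.
The harmony at that moment is Bb major triad (Bb, D, F); G5 is not a chord tone.
It is approached by leap up from D5 and left by step down to F5.
Leap in, step out — an appoggiatura.

A4 (beat 2) — escape tone; G5 (beat 6) — appoggiatura.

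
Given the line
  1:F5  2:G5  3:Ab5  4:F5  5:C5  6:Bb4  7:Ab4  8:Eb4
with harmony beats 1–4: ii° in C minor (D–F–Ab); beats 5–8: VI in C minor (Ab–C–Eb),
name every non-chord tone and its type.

The harmony at that moment is D diminished triad (D, F, Ab); G5 is not a chord tone.
It is approached by step up from F5 and left by step up to Ab5.
Step in, step out in the same direction — a passing tone.
The harmony at that moment is Ab major triad (Ab, C, Eb); Bb4 is not a chord tone.
It is approached by step down from C5 and left by step down to Ab4.
Step in, step out in the same direction — a passing tone.

G5 (beat 2) — passing tone; Bb4 (beat 6) — passing tone.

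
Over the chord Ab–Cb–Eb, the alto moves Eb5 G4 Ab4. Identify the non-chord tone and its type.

The harmony at that moment is Ab minor triad (Ab, Cb, Eb); G4 is not a chord tone.
It is approached by leap down from Eb5 and left by step up to Ab4.
Leap in, step out — an appoggiatura.

G4 is an appoggiatura.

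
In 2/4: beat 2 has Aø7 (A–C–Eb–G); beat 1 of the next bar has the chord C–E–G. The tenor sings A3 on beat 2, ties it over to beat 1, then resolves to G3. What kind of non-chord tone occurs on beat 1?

Suspension.

The harmony at that moment is C major triad (C, E, G); A3 is not a chord tone.
It is held over (the same pitch as the preceding A3) and left by step down to G3.
Held over from the previous chord and resolving down by step — a suspension.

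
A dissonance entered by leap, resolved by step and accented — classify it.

Appoggiatura.

Approach: by leap. Departure: by step. Metric position: strong.
Leap in, step out, in a metrically strong position — an appoggiatura. (It is the mirror image of the escape tone, which steps in and leaps out from a weak position.)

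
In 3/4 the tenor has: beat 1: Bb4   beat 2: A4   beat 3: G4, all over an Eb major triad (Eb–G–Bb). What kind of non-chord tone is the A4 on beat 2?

The harmony at that moment is Eb major triad (Eb, G, Bb); A4 is not a chord tone.
It is approached by step down from Bb4 and left by step down to G4.
Step in, step out in the same direction — a passing tone.

Passing tone.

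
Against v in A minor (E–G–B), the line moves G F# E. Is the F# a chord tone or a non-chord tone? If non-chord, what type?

The harmony at that moment is E minor triad (E, G, B); F# is not a chord tone.
It is approached by step down from G and left by step down to E.
Step in, step out in the same direction — a passing tone.

Non-chord tone — a passing tone.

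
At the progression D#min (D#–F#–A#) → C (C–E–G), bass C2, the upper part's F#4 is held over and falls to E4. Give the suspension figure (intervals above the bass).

4–3 suspension.

At the second chord the bass is C2. The suspended F#4 lies a fourth above the bass; after resolving down by step to E4, the interval above the bass becomes a third.
Suspension figures are named by those two intervals: 4–3.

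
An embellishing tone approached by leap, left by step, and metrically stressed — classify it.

Approach: by leap. Departure: by step. Metric position: strong.
Leap in, step out, in a metrically strong position — an appoggiatura. (It is the mirror image of the escape tone, which steps in and leaps out from a weak position.)

Appoggiatura.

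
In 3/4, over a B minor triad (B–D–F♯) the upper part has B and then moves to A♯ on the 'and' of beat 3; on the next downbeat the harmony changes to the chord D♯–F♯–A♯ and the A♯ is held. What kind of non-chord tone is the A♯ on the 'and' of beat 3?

The harmony at that moment is B minor triad (B, D, F♯); A♯ is not a chord tone.
It is approached by step down from B and then sustained as the same pitch into the next harmony.
Arriving early and becoming a chord tone when the harmony changes — an anticipation.

Anticipation.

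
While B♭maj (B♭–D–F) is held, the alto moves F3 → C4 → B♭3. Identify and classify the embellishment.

The harmony at that moment is B♭ major triad (B♭, D, F); C4 is not a chord tone.
It is approached by leap up from F3 and left by step down to B♭3.
Leap in, step out — an appoggiatura.

C4 is an appoggiatura.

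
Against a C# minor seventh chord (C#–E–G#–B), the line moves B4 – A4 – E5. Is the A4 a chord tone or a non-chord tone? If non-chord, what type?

The harmony at that moment is C# minor seventh chord (C#, E, G#, B); A4 is not a chord tone.
It is approached by step down from B4 and left by leap up to E5.
Step in, leap out — an escape tone.

Non-chord tone — an escape tone.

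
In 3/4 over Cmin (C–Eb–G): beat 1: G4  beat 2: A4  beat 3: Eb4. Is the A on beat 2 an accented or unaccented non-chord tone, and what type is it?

The harmony at that moment is C minor triad (C, Eb, G); A4 is not a chord tone.
It is approached by step up from G4 and left by leap down to Eb4.
Step in, leap out — an escape tone.
It falls on a weak beat, so it is unaccented.

Unaccented escape tone.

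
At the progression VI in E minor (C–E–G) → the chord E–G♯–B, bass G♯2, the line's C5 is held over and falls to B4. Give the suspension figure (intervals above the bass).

At the second chord the bass is G♯2. The suspended C5 lies a fourth above the bass; after resolving down by step to B4, the interval above the bass becomes a third.
Suspension figures are named by those two intervals: 4–3.

4–3 suspension.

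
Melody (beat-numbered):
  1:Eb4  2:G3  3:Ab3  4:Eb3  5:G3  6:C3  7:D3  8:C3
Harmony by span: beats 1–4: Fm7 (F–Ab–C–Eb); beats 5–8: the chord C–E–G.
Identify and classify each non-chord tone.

G3 (beat 2) — appoggiatura; D3 (beat 7) — neighbor tone.

The harmony at that moment is F minor seventh chord (F, Ab, C, Eb); G3 is not a chord tone.
It is approached by leap down from Eb4 and left by step up to Ab3.
Leap in, step out — an appoggiatura.
The harmony at that moment is C major triad (C, E, G); D3 is not a chord tone.
It is approached by step up from C3 and left by step down to C3.
Step away and step back to the same note — a neighbor tone (upper neighbor).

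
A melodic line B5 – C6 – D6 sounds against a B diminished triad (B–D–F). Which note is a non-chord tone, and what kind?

C6 is a passing tone.

The harmony at that moment is B diminished triad (B, D, F); C6 is not a chord tone.
It is approached by step up from B5 and left by step up to D6.
Step in, step out in the same direction — a passing tone.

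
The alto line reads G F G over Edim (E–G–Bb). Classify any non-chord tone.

F is a neighbor tone.

The harmony at that moment is E diminished triad (E, G, Bb); F is not a chord tone.
It is approached by step down from G and left by step up to G.
Step away and step back to the same note — a neighbor tone (lower neighbor).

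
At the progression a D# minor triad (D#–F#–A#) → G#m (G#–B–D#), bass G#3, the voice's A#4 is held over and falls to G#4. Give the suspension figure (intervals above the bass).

At the second chord the bass is G#3. The suspended A#4 lies a ninth above the bass; after resolving down by step to G#4, the interval above the bass becomes an octave.
Suspension figures are named by those two intervals: 9–8.

9–8 suspension.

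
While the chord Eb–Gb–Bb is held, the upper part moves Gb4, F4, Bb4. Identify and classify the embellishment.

The harmony at that moment is Eb minor triad (Eb, Gb, Bb); F4 is not a chord tone.
It is approached by step down from Gb4 and left by leap up to Bb4.
Step in, leap out — an escape tone.

F4 is an escape tone.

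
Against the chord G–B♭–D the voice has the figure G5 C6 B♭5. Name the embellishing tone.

C6 is an appoggiatura.

The harmony at that moment is G minor triad (G, B♭, D); C6 is not a chord tone.
It is approached by leap up from G5 and left by step down to B♭5.
Leap in, step out — an appoggiatura.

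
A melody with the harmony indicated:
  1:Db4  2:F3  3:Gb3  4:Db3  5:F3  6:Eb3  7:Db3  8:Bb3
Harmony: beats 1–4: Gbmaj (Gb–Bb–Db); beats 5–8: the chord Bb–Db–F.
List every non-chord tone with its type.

F3 (beat 2) — appoggiatura; Eb3 (beat 6) — passing tone.

The harmony at that moment is Gb major triad (Gb, Bb, Db); F3 is not a chord tone.
It is approached by leap down from Db4 and left by step up to Gb3.
Leap in, step out — an appoggiatura.
The harmony at that moment is Bb minor triad (Bb, Db, F); Eb3 is not a chord tone.
It is approached by step down from F3 and left by step down to Db3.
Step in, step out in the same direction — a passing tone.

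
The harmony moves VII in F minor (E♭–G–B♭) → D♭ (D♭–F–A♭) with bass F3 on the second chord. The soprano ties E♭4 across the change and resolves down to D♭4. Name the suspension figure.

At the second chord the bass is F3. The suspended E♭4 lies a seventh above the bass; after resolving down by step to D♭4, the interval above the bass becomes a sixth.
Suspension figures are named by those two intervals: 7–6.

7–6 suspension.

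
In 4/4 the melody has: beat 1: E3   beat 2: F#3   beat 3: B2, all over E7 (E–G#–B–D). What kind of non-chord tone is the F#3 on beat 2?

Escape tone.

The harmony at that moment is E dominant seventh chord (E, G#, B, D); F#3 is not a chord tone.
It is approached by step up from E3 and left by leap down to B2.
Step in, leap out, on a weak beat — an escape tone.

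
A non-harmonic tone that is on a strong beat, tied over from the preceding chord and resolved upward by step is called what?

Retardation.

Approach: by preparation — the pitch is first a chord tone, then held (tied or repeated) while the harmony changes under it. Departure: up by step. Metric position: strong.
A prepared dissonance that resolves upward by step — a retardation. (The same figure resolving downward would be a suspension.)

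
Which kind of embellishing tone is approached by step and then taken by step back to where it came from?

Neighbor tone.

Approach: by step. Departure: by step in the opposite direction, back to the starting pitch.
Stepwise on both sides but reversing to return to the same chord tone — a neighbor tone. (Had it continued onward in the same direction it would be a passing tone instead.)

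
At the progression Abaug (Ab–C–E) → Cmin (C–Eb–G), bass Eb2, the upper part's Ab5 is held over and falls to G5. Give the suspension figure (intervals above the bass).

At the second chord the bass is Eb2. The suspended Ab5 lies a fourth above the bass; after resolving down by step to G5, the interval above the bass becomes a third.
Suspension figures are named by those two intervals: 4–3.

4–3 suspension.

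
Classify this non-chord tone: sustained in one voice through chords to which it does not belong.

Pedal tone.

Approach: none. Departure: none — a single pitch is sustained while the chords change around it, passing through harmonies that do not contain it.
No melodic motion at all; the dissonance is created entirely by the moving harmonies against the stationary note — a pedal tone (pedal point).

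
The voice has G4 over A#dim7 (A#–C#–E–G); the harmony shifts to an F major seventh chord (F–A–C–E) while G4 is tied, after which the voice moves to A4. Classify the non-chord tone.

G4 is a retardation.

The harmony at that moment is F major seventh chord (F, A, C, E); G4 is not a chord tone.
It is held over (the same pitch as the preceding G4) and left by step up to A4.
Held over from the previous chord and resolving up by step — a retardation.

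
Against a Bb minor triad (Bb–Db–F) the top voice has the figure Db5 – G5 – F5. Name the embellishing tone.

The harmony at that moment is Bb minor triad (Bb, Db, F); G5 is not a chord tone.
It is approached by leap up from Db5 and left by step down to F5.
Leap in, step out — an appoggiatura.

G5 is an appoggiatura.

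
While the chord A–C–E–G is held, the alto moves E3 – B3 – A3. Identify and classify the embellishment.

The harmony at that moment is A minor seventh chord (A, C, E, G); B3 is not a chord tone.
It is approached by leap up from E3 and left by step down to A3.
Leap in, step out — an appoggiatura.

B3 is an appoggiatura.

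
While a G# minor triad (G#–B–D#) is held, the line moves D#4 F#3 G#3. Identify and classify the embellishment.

F#3 is an appoggiatura.

The harmony at that moment is G# minor triad (G#, B, D#); F#3 is not a chord tone.
It is approached by leap down from D#4 and left by step up to G#3.
Leap in, step out — an appoggiatura.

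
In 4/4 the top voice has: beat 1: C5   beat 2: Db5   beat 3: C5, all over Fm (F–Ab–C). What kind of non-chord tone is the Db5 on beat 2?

Upper neighbor tone.

The harmony at that moment is F minor triad (F, Ab, C); Db5 is not a chord tone.
It is approached by step up from C5 and left by step down to C5.
Step away and step back to the same note — a neighbor tone (upper neighbor).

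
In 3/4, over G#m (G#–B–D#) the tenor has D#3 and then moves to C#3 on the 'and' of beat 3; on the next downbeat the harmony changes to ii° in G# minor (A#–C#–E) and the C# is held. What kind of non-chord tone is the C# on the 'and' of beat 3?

Anticipation.

The harmony at that moment is G# minor triad (G#, B, D#); C#3 is not a chord tone.
It is approached by step down from D#3 and then sustained as the same pitch into the next harmony.
Arriving early and becoming a chord tone when the harmony changes — an anticipation.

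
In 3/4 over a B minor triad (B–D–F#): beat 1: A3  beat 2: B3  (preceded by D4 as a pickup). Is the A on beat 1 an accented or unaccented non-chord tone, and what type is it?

The harmony at that moment is B minor triad (B, D, F#); A3 is not a chord tone.
It is approached by leap down from D4 and left by step up to B3.
Leap in, step out — an appoggiatura.
It falls on the downbeat, so it is accented.

Accented appoggiatura.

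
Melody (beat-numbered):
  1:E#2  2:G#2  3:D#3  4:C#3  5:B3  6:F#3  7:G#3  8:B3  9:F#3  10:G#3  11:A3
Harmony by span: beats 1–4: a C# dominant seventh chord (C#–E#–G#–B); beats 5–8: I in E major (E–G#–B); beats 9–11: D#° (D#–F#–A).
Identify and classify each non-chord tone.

The harmony at that moment is C# dominant seventh chord (C#, E#, G#, B); D#3 is not a chord tone.
It is approached by leap up from G#2 and left by step down to C#3.
Leap in, step out — an appoggiatura.
The harmony at that moment is E major triad (E, G#, B); F#3 is not a chord tone.
It is approached by leap down from B3 and left by step up to G#3.
Leap in, step out — an appoggiatura.
The harmony at that moment is D# diminished triad (D#, F#, A); G#3 is not a chord tone.
It is approached by step up from F#3 and left by step up to A3.
Step in, step out in the same direction — a passing tone.

D#3 (beat 3) — appoggiatura; F#3 (beat 6) — appoggiatura; G#3 (beat 10) — passing tone.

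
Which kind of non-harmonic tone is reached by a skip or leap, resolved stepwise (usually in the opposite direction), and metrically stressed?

Approach: by leap. Departure: by step. Metric position: strong.
Leap in, step out, in a metrically strong position — an appoggiatura. (It is the mirror image of the escape tone, which steps in and leaps out from a weak position.)

Appoggiatura.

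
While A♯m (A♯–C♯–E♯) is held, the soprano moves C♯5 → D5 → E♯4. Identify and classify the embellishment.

D5 is an escape tone.

The harmony at that moment is A♯ minor triad (A♯, C♯, E♯); D5 is not a chord tone.
It is approached by step up from C♯5 and left by leap down to E♯4.
Step in, leap out — an escape tone.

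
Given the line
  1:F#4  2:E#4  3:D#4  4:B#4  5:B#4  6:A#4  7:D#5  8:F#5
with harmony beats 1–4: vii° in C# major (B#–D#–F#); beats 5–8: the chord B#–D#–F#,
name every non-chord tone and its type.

E#4 (beat 2) — passing tone; A#4 (beat 6) — escape tone.

The harmony at that moment is B# diminished triad (B#, D#, F#); E#4 is not a chord tone.
It is approached by step down from F#4 and left by step down to D#4.
Step in, step out in the same direction — a passing tone.
The harmony at that moment is B# diminished triad (B#, D#, F#); A#4 is not a chord tone.
It is approached by step down from B#4 and left by leap up to D#5.
Step in, leap out — an escape tone.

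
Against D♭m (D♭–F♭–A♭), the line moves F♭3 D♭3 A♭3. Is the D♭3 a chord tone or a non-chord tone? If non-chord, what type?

Chord tone (the root of Db minor triad).

Db minor triad contains D♭, F♭, A♭; D♭ is the root, so it is a chord tone.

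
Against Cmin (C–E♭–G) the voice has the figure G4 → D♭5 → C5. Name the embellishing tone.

The harmony at that moment is C minor triad (C, E♭, G); D♭5 is not a chord tone.
It is approached by leap up from G4 and left by step down to C5.
Leap in, step out — an appoggiatura.

D♭5 is an appoggiatura.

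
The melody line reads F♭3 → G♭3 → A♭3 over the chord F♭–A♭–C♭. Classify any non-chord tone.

The harmony at that moment is F♭ major triad (F♭, A♭, C♭); G♭3 is not a chord tone.
It is approached by step up from F♭3 and left by step up to A♭3.
Step in, step out in the same direction — a passing tone.

G♭3 is a passing tone.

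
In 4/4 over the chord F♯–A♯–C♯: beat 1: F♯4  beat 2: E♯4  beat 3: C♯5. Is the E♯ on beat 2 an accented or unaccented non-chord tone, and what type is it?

Unaccented escape tone.

The harmony at that moment is F♯ major triad (F♯, A♯, C♯); E♯4 is not a chord tone.
It is approached by step down from F♯4 and left by leap up to C♯5.
Step in, leap out — an escape tone.
It falls on a weak beat, so it is unaccented.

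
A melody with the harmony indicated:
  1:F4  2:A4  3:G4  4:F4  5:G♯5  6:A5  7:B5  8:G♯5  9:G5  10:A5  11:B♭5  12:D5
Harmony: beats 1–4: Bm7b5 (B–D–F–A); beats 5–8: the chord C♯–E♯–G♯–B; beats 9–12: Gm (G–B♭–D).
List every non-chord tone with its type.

G4 (beat 3) — passing tone; A5 (beat 6) — passing tone; A5 (beat 10) — passing tone.

The harmony at that moment is B half-diminished seventh chord (B, D, F, A); G4 is not a chord tone.
It is approached by step down from A4 and left by step down to F4.
Step in, step out in the same direction — a passing tone.
The harmony at that moment is C♯ dominant seventh chord (C♯, E♯, G♯, B); A5 is not a chord tone.
It is approached by step up from G♯5 and left by step up to B5.
Step in, step out in the same direction — a passing tone.
The harmony at that moment is G minor triad (G, B♭, D); A5 is not a chord tone.
It is approached by step up from G5 and left by step up to B♭5.
Step in, step out in the same direction — a passing tone.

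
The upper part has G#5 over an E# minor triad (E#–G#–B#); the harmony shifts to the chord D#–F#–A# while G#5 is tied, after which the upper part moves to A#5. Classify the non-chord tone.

G#5 is a retardation.

The harmony at that moment is D# minor triad (D#, F#, A#); G#5 is not a chord tone.
It is held over (the same pitch as the preceding G#5) and left by step up to A#5.
Held over from the previous chord and resolving up by step — a retardation.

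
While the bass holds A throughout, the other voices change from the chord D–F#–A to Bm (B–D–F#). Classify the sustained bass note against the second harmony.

Pedal tone (pedal point).

The harmony at that moment is B minor triad (B, D, F#); A is not a chord tone.
It is held over (the same pitch as the preceding A) and then sustained as the same pitch into the next harmony.
Sustained through a change of harmony — a pedal tone.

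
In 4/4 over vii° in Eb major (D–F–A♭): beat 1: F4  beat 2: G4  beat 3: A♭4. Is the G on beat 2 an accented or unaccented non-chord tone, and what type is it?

Unaccented passing tone.

The harmony at that moment is D diminished triad (D, F, A♭); G4 is not a chord tone.
It is approached by step up from F4 and left by step up to A♭4.
Step in, step out in the same direction — a passing tone.
It falls on a weak beat, so it is unaccented.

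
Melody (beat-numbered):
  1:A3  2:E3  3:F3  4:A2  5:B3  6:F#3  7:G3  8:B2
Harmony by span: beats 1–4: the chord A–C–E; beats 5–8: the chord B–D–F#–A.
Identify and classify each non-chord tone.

The harmony at that moment is A minor triad (A, C, E); F3 is not a chord tone.
It is approached by step up from E3 and left by leap down to A2.
Step in, leap out — an escape tone.
The harmony at that moment is B minor seventh chord (B, D, F#, A); G3 is not a chord tone.
It is approached by step up from F#3 and left by leap down to B2.
Step in, leap out — an escape tone.

F3 (beat 3) — escape tone; G3 (beat 7) — escape tone.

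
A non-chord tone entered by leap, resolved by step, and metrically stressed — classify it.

Appoggiatura.

Approach: by leap. Departure: by step. Metric position: strong.
Leap in, step out, in a metrically strong position — an appoggiatura. (It is the mirror image of the escape tone, which steps in and leaps out from a weak position.)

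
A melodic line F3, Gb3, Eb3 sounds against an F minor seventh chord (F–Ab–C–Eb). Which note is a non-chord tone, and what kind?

The harmony at that moment is F minor seventh chord (F, Ab, C, Eb); Gb3 is not a chord tone.
It is approached by step up from F3 and left by leap down to Eb3.
Step in, leap out — an escape tone.

Gb3 is an escape tone.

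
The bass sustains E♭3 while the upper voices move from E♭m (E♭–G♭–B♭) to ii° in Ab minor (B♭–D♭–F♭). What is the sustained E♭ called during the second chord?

Pedal tone (pedal point).

The harmony at that moment is B♭ diminished triad (B♭, D♭, F♭); E♭3 is not a chord tone.
It is held over (the same pitch as the preceding E♭3) and then sustained as the same pitch into the next harmony.
Sustained through a change of harmony — a pedal tone.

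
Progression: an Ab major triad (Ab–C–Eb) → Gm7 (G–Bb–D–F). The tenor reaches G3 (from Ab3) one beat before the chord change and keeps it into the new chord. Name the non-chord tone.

The harmony at that moment is Ab major triad (Ab, C, Eb); G3 is not a chord tone.
It is approached by step down from Ab3 and then sustained as the same pitch into the next harmony.
Arriving early and becoming a chord tone when the harmony changes — an anticipation.

G3 is an anticipation.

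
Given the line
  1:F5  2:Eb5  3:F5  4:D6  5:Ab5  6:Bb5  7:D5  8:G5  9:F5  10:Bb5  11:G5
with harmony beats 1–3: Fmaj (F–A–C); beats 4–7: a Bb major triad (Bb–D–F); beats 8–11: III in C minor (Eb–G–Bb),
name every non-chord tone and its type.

The harmony at that moment is F major triad (F, A, C); Eb5 is not a chord tone.
It is approached by step down from F5 and left by step up to F5.
Step away and step back to the same note — a neighbor tone (lower neighbor).
The harmony at that moment is Bb major triad (Bb, D, F); Ab5 is not a chord tone.
It is approached by leap down from D6 and left by step up to Bb5.
Leap in, step out — an appoggiatura.
The harmony at that moment is Eb major triad (Eb, G, Bb); F5 is not a chord tone.
It is approached by step down from G5 and left by leap up to Bb5.
Step in, leap out — an escape tone.

Eb5 (beat 2) — neighbor tone; Ab5 (beat 5) — appoggiatura; F5 (beat 9) — escape tone.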